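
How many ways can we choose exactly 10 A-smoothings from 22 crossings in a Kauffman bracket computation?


We choose which 10 of 22 crossings get A-smoothings.
C(22, 10) = 22! / (10! * 12!)
= 646646

646646


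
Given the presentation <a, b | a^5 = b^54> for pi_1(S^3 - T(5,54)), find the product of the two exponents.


The relation is a^5 = b^54.
Product of exponents = 5 * 54
= 270

270


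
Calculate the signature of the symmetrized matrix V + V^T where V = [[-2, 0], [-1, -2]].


Step 1: V + V^T = [[-4, -1], [-1, -4]]
Step 2: trace = -8, det = 15
Step 3: Discriminant = (-8)^2 - 4*15 = 4
Step 4: Eigenvalues: -3, -5
Step 5: Signature = (# positive eigenvalues) - (# negative eigenvalues) = -2

-2


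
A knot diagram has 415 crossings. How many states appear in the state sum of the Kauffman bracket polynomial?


Each crossing contributes 2 choices (A-smoothing or B-smoothing).
Total states = 2^415 = 84615164005151820665845159428194693098035799419427996068435045795123941278247852265624218936283556460491675139202989862944768

84615164005151820665845159428194693098035799419427996068435045795123941278247852265624218936283556460491675139202989862944768


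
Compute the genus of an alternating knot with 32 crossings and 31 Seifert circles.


For alternating knots, g = (c - s + 1)/2.
= (32 - 31 + 1)/2
= 2/2 = 1

1


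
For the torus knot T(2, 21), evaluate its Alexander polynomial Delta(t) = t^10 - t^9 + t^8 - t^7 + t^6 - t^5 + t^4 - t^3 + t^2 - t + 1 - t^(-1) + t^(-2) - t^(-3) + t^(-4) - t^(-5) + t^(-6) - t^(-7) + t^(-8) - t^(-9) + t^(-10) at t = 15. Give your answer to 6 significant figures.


Substituting t = 15 into Delta(t) = t^10 - t^9 + t^8 - t^7 + t^6 - t^5 + t^4 - t^3 + t^2 - t + 1 - t^(-1) + t^(-2) - t^(-3) + t^(-4) - t^(-5) + t^(-6) - t^(-7) + t^(-8) - t^(-9) + t^(-10):
Term values: (576650390625) + (-38443359375) + (2562890625) + (-170859375) + (11390625) + (-759375) + (50625) + (-3375) + (225) + (-15) + (1) + (-0.0666667) + (0.00444444) + (-0.000296296) + (1.97531e-05) + (-1.31687e-06) + (8.77915e-08) + (-5.85277e-09) + (3.90184e-10) + (-2.60123e-11) + (1.73415e-12)
Sum = 5.406097412e+11
Rounded to 6 significant figures: 5.4061e+11

5.4061e+11


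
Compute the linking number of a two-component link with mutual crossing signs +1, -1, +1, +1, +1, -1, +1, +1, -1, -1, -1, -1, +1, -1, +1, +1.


Step 1: Count positive crossings: 9
Step 2: Count negative crossings: 7
Step 3: Sum of signs = 9 - 7 = 2
Step 4: Linking number = sum/2 = 2/2 = 1

1


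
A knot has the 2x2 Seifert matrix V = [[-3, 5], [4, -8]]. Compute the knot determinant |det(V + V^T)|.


Step 1: Form V + V^T where V = [[-3, 5], [4, -8]]
  V^T = [[-3, 4], [5, -8]]
  V + V^T = [[-6, 9], [9, -16]]
Step 2: det(V + V^T) = (-6)*(-16) - 9*9
  = 96 - 81 = 15
Step 3: Knot determinant = |det(V + V^T)| = |15| = 15

15


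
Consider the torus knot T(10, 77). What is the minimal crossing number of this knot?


For a torus knot T(p, q) with gcd(p,q)=1,
the crossing number is min(p*(q-1), q*(p-1)).
p*(q-1) = 10*76 = 760
q*(p-1) = 77*9 = 693
min(760, 693) = 693

693


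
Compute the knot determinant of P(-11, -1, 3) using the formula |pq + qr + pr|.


Step 1: Compute pq + qr + pr.
pq = (-11)*(-1) = 11
qr = (-1)*3 = -3
pr = (-11)*3 = -33
pq + qr + pr = 11 + (-3) + (-33) = -25
Step 2: Take absolute value.
det(P(-11,-1,3)) = |-25| = 25

25


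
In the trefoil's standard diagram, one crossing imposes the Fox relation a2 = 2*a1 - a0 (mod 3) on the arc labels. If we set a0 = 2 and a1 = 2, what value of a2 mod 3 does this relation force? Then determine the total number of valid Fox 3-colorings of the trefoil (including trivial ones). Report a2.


Step 1: Apply the given crossing relation 2*a1 - a0 - a2 = 0 (mod 3).
  a2 = 2*a1 - a0 mod 3
  a2 = 2*2 - 2 mod 3
  a2 = 4 - 2 mod 3
  a2 = 2 mod 3 = 2
Step 2: The trefoil has determinant 3.
  Number of Fox p-colorings (p prime) is p^2 if p = 3, else p.
  Since p = 3 divides det = 3, the trefoil is 3-colorable.
  (Indeed for p = 3 any choice of a0, a1 extends to a valid coloring; the trial (a0, a1, a2) = (2, 2, 2) satisfies all three crossing relations.)
  Total colorings = 3^2 = 9
Step 3: a2 = 2, total Fox 3-colorings = 9

2


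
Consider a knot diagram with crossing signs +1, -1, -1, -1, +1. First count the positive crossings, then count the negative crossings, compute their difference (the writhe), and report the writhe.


Step 1: Count positive crossings (+1).
Positive crossings: 2
Step 2: Count negative crossings (-1).
Negative crossings: 3
Step 3: Writhe = (positive) - (negative)
w = 2 - 3 = -1
Step 4: |w| = 1, and w is negative

-1


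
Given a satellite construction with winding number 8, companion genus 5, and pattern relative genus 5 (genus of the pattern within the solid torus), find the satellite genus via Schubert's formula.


Schubert: g(satellite) = g_rel(pattern) + |winding| * g(companion),
where g_rel(pattern) is the genus of the pattern relative to the solid torus.
= 5 + 8 * 5
= 5 + 40 = 45

45


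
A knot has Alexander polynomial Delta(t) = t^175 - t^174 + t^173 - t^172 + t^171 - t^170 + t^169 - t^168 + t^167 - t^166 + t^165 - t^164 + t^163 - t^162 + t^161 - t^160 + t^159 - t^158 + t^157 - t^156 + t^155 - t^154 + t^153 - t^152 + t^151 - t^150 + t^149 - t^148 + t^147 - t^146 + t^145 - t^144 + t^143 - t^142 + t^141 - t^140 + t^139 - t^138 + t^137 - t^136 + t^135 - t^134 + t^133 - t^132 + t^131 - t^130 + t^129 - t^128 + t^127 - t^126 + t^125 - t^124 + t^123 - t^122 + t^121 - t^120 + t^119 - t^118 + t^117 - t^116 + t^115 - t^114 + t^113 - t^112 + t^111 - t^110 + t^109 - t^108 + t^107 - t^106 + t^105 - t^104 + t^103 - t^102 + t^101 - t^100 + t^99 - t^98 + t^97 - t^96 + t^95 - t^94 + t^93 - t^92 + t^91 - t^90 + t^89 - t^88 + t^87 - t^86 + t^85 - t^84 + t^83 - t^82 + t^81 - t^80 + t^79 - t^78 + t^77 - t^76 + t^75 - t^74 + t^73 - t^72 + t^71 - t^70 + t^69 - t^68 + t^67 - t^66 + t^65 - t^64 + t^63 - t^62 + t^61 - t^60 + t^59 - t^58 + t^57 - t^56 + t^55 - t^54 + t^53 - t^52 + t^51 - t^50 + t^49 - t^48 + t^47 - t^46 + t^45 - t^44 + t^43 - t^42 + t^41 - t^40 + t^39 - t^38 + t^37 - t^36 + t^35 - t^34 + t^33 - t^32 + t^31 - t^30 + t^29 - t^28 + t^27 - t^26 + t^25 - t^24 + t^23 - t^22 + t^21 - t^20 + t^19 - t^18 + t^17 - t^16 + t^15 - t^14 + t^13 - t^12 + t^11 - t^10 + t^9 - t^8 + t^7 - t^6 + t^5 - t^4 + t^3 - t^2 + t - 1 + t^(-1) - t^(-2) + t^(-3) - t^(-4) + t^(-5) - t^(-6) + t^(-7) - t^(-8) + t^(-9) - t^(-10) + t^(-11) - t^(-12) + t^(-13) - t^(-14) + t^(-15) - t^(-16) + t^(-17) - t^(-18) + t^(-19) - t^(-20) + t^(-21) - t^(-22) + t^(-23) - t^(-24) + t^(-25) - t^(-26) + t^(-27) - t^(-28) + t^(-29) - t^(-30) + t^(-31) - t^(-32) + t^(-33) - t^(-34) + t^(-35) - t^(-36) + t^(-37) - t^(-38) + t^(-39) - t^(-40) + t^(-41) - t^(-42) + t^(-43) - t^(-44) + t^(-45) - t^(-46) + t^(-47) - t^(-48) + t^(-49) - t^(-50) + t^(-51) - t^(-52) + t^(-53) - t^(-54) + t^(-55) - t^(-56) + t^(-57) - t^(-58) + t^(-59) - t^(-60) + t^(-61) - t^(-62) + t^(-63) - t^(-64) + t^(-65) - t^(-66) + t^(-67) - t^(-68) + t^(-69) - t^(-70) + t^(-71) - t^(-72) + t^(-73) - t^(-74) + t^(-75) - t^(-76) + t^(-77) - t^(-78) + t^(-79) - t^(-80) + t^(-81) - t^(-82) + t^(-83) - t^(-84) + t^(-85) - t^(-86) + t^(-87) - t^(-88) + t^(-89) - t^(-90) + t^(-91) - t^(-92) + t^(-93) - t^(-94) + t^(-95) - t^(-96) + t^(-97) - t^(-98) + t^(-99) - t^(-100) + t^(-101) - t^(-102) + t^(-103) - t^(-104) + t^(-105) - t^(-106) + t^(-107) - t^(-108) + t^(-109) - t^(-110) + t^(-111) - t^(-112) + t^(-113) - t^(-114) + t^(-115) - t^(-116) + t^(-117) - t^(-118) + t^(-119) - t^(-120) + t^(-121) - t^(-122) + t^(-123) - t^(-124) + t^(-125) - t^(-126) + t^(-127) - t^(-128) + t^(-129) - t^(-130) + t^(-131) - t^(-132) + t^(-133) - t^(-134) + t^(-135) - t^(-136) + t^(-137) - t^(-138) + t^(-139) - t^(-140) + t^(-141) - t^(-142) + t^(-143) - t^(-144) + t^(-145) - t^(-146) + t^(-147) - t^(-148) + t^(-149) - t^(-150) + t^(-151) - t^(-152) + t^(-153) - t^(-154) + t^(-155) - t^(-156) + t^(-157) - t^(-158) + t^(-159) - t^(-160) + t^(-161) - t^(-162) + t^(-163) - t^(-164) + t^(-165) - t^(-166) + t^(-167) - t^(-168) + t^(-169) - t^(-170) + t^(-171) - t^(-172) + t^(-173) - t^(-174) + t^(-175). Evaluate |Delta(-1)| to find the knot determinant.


Step 1: The polynomial has 351 terms with alternating signs, exponents from 175 down to -175.
Step 2: Substitute t = -1. The i-th term has coefficient (-1)^i and exponent (m-i),
  so its value is (-1)^i * (-1)^(m-i) = (-1)^m = -1 for every i.
Step 3: All 351 terms equal -1, so Delta(-1) = 351 * (-1) = -351
Step 4: |Delta(-1)| = 351

351


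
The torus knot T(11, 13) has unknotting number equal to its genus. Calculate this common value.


For a torus knot T(p,q), both the unknotting number and genus equal (p-1)(q-1)/2.
= (11-1)(13-1)/2
= 10*12/2
= 120/2 = 60

60


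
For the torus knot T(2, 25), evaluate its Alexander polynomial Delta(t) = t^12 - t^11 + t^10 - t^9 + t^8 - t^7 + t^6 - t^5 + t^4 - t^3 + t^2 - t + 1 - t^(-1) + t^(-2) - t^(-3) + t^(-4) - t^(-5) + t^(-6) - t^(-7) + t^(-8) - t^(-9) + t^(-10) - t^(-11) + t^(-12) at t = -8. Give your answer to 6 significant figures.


Substituting t = -8 into Delta(t) = t^12 - t^11 + t^10 - t^9 + t^8 - t^7 + t^6 - t^5 + t^4 - t^3 + t^2 - t + 1 - t^(-1) + t^(-2) - t^(-3) + t^(-4) - t^(-5) + t^(-6) - t^(-7) + t^(-8) - t^(-9) + t^(-10) - t^(-11) + t^(-12):
Term values: (68719476736) + (8589934592) + (1073741824) + (134217728) + (16777216) + (2097152) + (262144) + (32768) + (4096) + (512) + (64) + (8) + (1) + (0.125) + (0.015625) + (0.00195312) + (0.000244141) + (3.05176e-05) + (3.8147e-06) + (4.76837e-07) + (5.96046e-08) + (7.45058e-09) + (9.31323e-10) + (1.16415e-10) + (1.45519e-11)
Sum = 7.853654484e+10
Rounded to 6 significant figures: 7.85365e+10

7.85365e+10


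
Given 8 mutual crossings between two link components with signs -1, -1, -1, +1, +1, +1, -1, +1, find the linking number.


Step 1: Count positive crossings: 4
Step 2: Count negative crossings: 4
Step 3: Sum of signs = 4 - 4 = 0
Step 4: Linking number = sum/2 = 0/2 = 0

0


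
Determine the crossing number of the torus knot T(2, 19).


For a torus knot T(p, q) with gcd(p,q)=1,
the crossing number is min(p*(q-1), q*(p-1)).
p*(q-1) = 2*18 = 36
q*(p-1) = 19*1 = 19
min(36, 19) = 19

19


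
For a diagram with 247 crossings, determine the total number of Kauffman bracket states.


Each crossing contributes 2 choices (A-smoothing or B-smoothing).
Total states = 2^247 = 226156424291633194186662080095093570025917938800079226639565593765455331328

226156424291633194186662080095093570025917938800079226639565593765455331328


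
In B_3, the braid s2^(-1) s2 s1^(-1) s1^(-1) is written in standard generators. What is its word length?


The word length counts the number of generators (including inverses).
Listing each generator: s2^(-1), s2, s1^(-1), s1^(-1)
There are 4 generators in this braid word.

4


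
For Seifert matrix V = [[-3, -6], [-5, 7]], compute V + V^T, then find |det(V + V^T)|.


Step 1: Form V + V^T where V = [[-3, -6], [-5, 7]]
  V^T = [[-3, -5], [-6, 7]]
  V + V^T = [[-6, -11], [-11, 14]]
Step 2: det(V + V^T) = (-6)*14 - (-11)*(-11)
  = -84 - 121 = -205
Step 3: Knot determinant = |det(V + V^T)| = |-205| = 205

205


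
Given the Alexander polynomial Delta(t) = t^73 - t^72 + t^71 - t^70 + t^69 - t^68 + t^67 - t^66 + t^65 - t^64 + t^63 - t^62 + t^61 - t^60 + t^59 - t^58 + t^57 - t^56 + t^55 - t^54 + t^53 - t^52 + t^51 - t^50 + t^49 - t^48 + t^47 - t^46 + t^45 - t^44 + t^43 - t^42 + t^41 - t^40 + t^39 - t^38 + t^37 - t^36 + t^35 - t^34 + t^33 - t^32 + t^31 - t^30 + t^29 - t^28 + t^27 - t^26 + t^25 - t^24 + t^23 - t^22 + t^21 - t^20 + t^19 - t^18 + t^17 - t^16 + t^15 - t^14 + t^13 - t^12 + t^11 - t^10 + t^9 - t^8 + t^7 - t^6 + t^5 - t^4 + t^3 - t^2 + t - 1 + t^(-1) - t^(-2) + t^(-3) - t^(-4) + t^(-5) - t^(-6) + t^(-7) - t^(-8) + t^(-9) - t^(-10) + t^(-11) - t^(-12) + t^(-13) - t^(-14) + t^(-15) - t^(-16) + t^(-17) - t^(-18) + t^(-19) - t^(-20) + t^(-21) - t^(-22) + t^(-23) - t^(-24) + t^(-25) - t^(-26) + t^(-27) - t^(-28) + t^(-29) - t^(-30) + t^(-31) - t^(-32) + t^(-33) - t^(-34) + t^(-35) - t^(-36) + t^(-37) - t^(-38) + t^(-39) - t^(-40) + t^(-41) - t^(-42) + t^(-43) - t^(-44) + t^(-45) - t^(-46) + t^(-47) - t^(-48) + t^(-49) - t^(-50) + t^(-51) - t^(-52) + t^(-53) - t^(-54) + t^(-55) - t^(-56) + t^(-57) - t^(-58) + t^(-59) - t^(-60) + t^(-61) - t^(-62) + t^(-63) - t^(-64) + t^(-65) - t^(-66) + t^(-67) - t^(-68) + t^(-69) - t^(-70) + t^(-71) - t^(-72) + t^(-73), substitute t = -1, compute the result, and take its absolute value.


Step 1: The polynomial has 147 terms with alternating signs, exponents from 73 down to -73.
Step 2: Substitute t = -1. The i-th term has coefficient (-1)^i and exponent (m-i),
  so its value is (-1)^i * (-1)^(m-i) = (-1)^m = -1 for every i.
Step 3: All 147 terms equal -1, so Delta(-1) = 147 * (-1) = -147
Step 4: |Delta(-1)| = 147

147


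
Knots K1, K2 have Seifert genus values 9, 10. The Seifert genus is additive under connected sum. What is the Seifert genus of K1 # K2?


The Seifert genus is additive under connected sum.
Seifert genus(K1 # K2) = (9) + (10)
= 19

19


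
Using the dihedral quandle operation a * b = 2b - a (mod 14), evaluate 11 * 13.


11 * 13 = 2*13 - 11 mod 14
= 26 - 11 mod 14
= 15 mod 14 = 1

1


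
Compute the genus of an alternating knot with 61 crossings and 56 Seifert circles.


For alternating knots, g = (c - s + 1)/2.
= (61 - 56 + 1)/2
= 6/2 = 3

3


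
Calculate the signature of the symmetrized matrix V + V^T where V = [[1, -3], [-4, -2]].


Step 1: V + V^T = [[2, -7], [-7, -4]]
Step 2: trace = -2, det = -57
Step 3: Discriminant = (-2)^2 - 4*(-57) = 232
Step 4: Eigenvalues: 6.61577, -8.61577
Step 5: Signature = (# positive eigenvalues) - (# negative eigenvalues) = 0

0


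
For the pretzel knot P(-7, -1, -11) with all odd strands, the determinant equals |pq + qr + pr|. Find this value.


Step 1: Compute pq + qr + pr.
pq = (-7)*(-1) = 7
qr = (-1)*(-11) = 11
pr = (-7)*(-11) = 77
pq + qr + pr = 7 + 11 + 77 = 95
Step 2: Take absolute value.
det(P(-7,-1,-11)) = |95| = 95

95


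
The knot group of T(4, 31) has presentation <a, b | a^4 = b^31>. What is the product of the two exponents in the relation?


The relation is a^4 = b^31.
Product of exponents = 4 * 31
= 124

124


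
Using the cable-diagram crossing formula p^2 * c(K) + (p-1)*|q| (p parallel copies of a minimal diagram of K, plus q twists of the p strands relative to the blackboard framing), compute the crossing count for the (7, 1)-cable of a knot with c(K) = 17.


Step 1: Each of the c(K) crossings of the companion diagram becomes p*p = p^2 crossings among the p parallel strands, and each of the |q| twists s_1 s_2 ... s_(p-1) adds (p-1) crossings.
  Crossings = p^2 * c(K) + (p-1)*|q|
Step 2: = 7^2 * 17 + (7-1)*1
Step 3: = 49*17 + 6*1
Step 4: = 833 + 6 = 839

839


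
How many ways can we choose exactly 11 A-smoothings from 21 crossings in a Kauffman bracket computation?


We choose which 11 of 21 crossings get A-smoothings.
C(21, 11) = 21! / (11! * 10!)
= 352716

352716


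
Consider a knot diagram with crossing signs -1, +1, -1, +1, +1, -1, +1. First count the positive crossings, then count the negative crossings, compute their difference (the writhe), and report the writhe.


Step 1: Count positive crossings (+1).
Positive crossings: 4
Step 2: Count negative crossings (-1).
Negative crossings: 3
Step 3: Writhe = (positive) - (negative)
w = 4 - 3 = 1
Step 4: |w| = 1, and w is positive

1


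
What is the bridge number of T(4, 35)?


The bridge number of T(p,q) is min(p,q).
min(4, 35) = 4

4


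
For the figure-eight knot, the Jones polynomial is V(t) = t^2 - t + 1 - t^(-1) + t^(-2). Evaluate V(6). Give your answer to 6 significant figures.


Substituting t = 6 into V(t) = t^2 - t + 1 - t^(-1) + t^(-2):
  (+)t^(2) = 36
  (-)t^(1) = -6
  (+)t^(0) = 1
  (-)t^(-1) = -0.166667
  (+)t^(-2) = 0.0277778
Sum = (36) + (-6) + (1) + (-0.166667) + (0.0277778)
= 30.86111111
Rounded to 6 significant figures: 30.8611

30.8611


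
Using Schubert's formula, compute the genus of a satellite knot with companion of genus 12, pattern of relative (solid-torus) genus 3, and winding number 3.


Schubert: g(satellite) = g_rel(pattern) + |winding| * g(companion),
where g_rel(pattern) is the genus of the pattern relative to the solid torus.
= 3 + 3 * 12
= 3 + 36 = 39

39


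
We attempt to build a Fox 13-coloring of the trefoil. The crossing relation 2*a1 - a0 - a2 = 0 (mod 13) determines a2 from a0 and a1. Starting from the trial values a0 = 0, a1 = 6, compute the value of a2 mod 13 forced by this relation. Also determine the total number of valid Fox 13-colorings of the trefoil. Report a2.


Step 1: Apply the given crossing relation 2*a1 - a0 - a2 = 0 (mod 13).
  a2 = 2*a1 - a0 mod 13
  a2 = 2*6 - 0 mod 13
  a2 = 12 - 0 mod 13
  a2 = 12 mod 13 = 12
Step 2: The trefoil has determinant 3.
  Number of Fox p-colorings (p prime) is p^2 if p = 3, else p.
  Since 13 does not divide 3, only trivial (constant) colorings exist.
  (So the trial a0 = 0, a1 = 6 with a0 != a1 does NOT extend to a valid coloring of the whole trefoil: the other two crossing relations require 3*(a1 - a0) = 0 (mod 13), which fails.)
  Total colorings = 13
Step 3: a2 = 12, total Fox 13-colorings = 13

12


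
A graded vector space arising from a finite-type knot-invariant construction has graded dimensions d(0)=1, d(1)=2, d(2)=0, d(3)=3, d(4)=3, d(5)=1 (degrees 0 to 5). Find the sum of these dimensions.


Total dimension = d(0) + d(1) + ... + d(5)
= 1 + 2 + 0 + 3 + 3 + 1
= 10

10


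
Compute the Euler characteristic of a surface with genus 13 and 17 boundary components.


chi = 2 - 2g - b
= 2 - 2*13 - 17
= 2 - 26 - 17 = -41

-41


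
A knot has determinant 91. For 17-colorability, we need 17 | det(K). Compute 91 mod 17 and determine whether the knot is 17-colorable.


Step 1: A knot is p-colorable if and only if p divides its determinant.
Step 2: Compute 91 mod 17.
91 = 5 * 17 + 6
Step 3: 91 mod 17 = 6
Step 4: The knot is 17-colorable: no

6


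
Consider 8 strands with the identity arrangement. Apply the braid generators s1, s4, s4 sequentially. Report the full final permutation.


Starting with identity [1, 2, 3, 4, 5, 6, 7, 8].
Apply generators in sequence:
  After s1: [2, 1, 3, 4, 5, 6, 7, 8]
  After s4: [2, 1, 3, 5, 4, 6, 7, 8]
  After s4: [2, 1, 3, 4, 5, 6, 7, 8]
Final permutation: [2, 1, 3, 4, 5, 6, 7, 8]

[2, 1, 3, 4, 5, 6, 7, 8]


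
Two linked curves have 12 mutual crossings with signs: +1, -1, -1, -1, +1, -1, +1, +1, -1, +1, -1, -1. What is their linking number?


Step 1: Count positive crossings: 5
Step 2: Count negative crossings: 7
Step 3: Sum of signs = 5 - 7 = -2
Step 4: Linking number = sum/2 = -2/2 = -1

-1


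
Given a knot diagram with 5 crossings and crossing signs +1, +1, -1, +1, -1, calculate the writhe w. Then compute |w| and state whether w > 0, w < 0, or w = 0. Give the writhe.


Step 1: Count positive crossings (+1).
Positive crossings: 3
Step 2: Count negative crossings (-1).
Negative crossings: 2
Step 3: Writhe = (positive) - (negative)
w = 3 - 2 = 1
Step 4: |w| = 1, and w is positive

1


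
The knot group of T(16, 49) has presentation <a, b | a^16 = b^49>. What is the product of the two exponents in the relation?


The relation is a^16 = b^49.
Product of exponents = 16 * 49
= 784

784


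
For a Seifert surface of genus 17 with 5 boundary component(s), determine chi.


chi = 2 - 2g - b
= 2 - 2*17 - 5
= 2 - 34 - 5 = -37

-37


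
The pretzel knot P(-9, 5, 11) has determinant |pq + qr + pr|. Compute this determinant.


Step 1: Compute pq + qr + pr.
pq = (-9)*5 = -45
qr = 5*11 = 55
pr = (-9)*11 = -99
pq + qr + pr = -45 + 55 + (-99) = -89
Step 2: Take absolute value.
det(P(-9,5,11)) = |-89| = 89

89


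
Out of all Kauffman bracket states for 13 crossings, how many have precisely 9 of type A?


We choose which 9 of 13 crossings get A-smoothings.
C(13, 9) = 13! / (9! * 4!)
= 715

715


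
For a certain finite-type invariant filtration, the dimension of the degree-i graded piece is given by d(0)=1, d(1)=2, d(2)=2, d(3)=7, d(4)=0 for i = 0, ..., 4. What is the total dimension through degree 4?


Total dimension = d(0) + d(1) + ... + d(4)
= 1 + 2 + 2 + 7 + 0
= 12

12


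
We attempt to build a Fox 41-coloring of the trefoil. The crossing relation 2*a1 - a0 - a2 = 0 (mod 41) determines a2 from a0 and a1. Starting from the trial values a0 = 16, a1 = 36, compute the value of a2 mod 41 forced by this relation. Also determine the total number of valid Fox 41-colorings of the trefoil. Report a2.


Step 1: Apply the given crossing relation 2*a1 - a0 - a2 = 0 (mod 41).
  a2 = 2*a1 - a0 mod 41
  a2 = 2*36 - 16 mod 41
  a2 = 72 - 16 mod 41
  a2 = 56 mod 41 = 15
Step 2: The trefoil has determinant 3.
  Number of Fox p-colorings (p prime) is p^2 if p = 3, else p.
  Since 41 does not divide 3, only trivial (constant) colorings exist.
  (So the trial a0 = 16, a1 = 36 with a0 != a1 does NOT extend to a valid coloring of the whole trefoil: the other two crossing relations require 3*(a1 - a0) = 0 (mod 41), which fails.)
  Total colorings = 41
Step 3: a2 = 15, total Fox 41-colorings = 41

15


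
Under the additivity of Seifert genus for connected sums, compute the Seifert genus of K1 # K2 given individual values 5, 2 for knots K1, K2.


The Seifert genus is additive under connected sum.
Seifert genus(K1 # K2) = (5) + (2)
= 7

7


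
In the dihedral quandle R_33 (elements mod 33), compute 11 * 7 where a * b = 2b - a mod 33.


11 * 7 = 2*7 - 11 mod 33
= 14 - 11 mod 33
= 3 mod 33 = 3

3


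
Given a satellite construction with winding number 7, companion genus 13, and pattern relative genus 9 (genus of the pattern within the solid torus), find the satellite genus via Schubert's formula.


Schubert: g(satellite) = g_rel(pattern) + |winding| * g(companion),
where g_rel(pattern) is the genus of the pattern relative to the solid torus.
= 9 + 7 * 13
= 9 + 91 = 100

100


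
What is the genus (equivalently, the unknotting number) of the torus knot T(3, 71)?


For a torus knot T(p,q), both the unknotting number and genus equal (p-1)(q-1)/2.
= (3-1)(71-1)/2
= 2*70/2
= 140/2 = 70

70


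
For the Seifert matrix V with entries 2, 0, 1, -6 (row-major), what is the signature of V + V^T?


Step 1: V + V^T = [[4, 1], [1, -12]]
Step 2: trace = -8, det = -49
Step 3: Discriminant = (-8)^2 - 4*(-49) = 260
Step 4: Eigenvalues: 4.06226, -12.0623
Step 5: Signature = (# positive eigenvalues) - (# negative eigenvalues) = 0

0


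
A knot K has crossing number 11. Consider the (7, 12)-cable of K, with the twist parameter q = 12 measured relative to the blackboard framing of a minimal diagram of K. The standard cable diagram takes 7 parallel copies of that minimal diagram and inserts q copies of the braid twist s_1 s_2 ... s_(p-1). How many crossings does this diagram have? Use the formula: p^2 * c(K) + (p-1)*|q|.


Step 1: Each of the c(K) crossings of the companion diagram becomes p*p = p^2 crossings among the p parallel strands, and each of the |q| twists s_1 s_2 ... s_(p-1) adds (p-1) crossings.
  Crossings = p^2 * c(K) + (p-1)*|q|
Step 2: = 7^2 * 11 + (7-1)*12
Step 3: = 49*11 + 6*12
Step 4: = 539 + 72 = 611

611


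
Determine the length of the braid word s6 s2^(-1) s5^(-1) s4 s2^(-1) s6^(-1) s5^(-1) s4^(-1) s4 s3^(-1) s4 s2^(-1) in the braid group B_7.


The word length counts the number of generators (including inverses).
Listing each generator: s6, s2^(-1), s5^(-1), s4, s2^(-1), s6^(-1), s5^(-1), s4^(-1), s4, s3^(-1), s4, s2^(-1)
There are 12 generators in this braid word.

12


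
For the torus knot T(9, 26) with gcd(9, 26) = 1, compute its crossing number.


For a torus knot T(p, q) with gcd(p,q)=1,
the crossing number is min(p*(q-1), q*(p-1)).
p*(q-1) = 9*25 = 225
q*(p-1) = 26*8 = 208
min(225, 208) = 208

208


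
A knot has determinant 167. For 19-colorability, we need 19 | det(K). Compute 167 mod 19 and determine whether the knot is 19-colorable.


Step 1: A knot is p-colorable if and only if p divides its determinant.
Step 2: Compute 167 mod 19.
167 = 8 * 19 + 15
Step 3: 167 mod 19 = 15
Step 4: The knot is 19-colorable: no

15


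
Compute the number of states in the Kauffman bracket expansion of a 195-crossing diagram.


Each crossing contributes 2 choices (A-smoothing or B-smoothing).
Total states = 2^195 = 50216813883093446110686315385661331328818843555712276103168

50216813883093446110686315385661331328818843555712276103168


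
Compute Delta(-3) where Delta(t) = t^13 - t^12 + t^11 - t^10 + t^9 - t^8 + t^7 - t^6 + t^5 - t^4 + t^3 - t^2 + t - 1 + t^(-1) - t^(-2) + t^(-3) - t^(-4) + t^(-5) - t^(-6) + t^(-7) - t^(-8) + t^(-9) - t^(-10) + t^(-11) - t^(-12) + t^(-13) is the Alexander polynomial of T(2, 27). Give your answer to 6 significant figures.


Substituting t = -3 into Delta(t) = t^13 - t^12 + t^11 - t^10 + t^9 - t^8 + t^7 - t^6 + t^5 - t^4 + t^3 - t^2 + t - 1 + t^(-1) - t^(-2) + t^(-3) - t^(-4) + t^(-5) - t^(-6) + t^(-7) - t^(-8) + t^(-9) - t^(-10) + t^(-11) - t^(-12) + t^(-13):
Term values: (-1594323) + (-531441) + (-177147) + (-59049) + (-19683) + (-6561) + (-2187) + (-729) + (-243) + (-81) + (-27) + (-9) + (-3) + (-1) + (-0.333333) + (-0.111111) + (-0.037037) + (-0.0123457) + (-0.00411523) + (-0.00137174) + (-0.000457247) + (-0.000152416) + (-5.08053e-05) + (-1.69351e-05) + (-5.64503e-06) + (-1.88168e-06) + (-6.27225e-07)
Sum = -2391484.5
Rounded to 6 significant figures: -2.39148e+06

-2.39148e+06


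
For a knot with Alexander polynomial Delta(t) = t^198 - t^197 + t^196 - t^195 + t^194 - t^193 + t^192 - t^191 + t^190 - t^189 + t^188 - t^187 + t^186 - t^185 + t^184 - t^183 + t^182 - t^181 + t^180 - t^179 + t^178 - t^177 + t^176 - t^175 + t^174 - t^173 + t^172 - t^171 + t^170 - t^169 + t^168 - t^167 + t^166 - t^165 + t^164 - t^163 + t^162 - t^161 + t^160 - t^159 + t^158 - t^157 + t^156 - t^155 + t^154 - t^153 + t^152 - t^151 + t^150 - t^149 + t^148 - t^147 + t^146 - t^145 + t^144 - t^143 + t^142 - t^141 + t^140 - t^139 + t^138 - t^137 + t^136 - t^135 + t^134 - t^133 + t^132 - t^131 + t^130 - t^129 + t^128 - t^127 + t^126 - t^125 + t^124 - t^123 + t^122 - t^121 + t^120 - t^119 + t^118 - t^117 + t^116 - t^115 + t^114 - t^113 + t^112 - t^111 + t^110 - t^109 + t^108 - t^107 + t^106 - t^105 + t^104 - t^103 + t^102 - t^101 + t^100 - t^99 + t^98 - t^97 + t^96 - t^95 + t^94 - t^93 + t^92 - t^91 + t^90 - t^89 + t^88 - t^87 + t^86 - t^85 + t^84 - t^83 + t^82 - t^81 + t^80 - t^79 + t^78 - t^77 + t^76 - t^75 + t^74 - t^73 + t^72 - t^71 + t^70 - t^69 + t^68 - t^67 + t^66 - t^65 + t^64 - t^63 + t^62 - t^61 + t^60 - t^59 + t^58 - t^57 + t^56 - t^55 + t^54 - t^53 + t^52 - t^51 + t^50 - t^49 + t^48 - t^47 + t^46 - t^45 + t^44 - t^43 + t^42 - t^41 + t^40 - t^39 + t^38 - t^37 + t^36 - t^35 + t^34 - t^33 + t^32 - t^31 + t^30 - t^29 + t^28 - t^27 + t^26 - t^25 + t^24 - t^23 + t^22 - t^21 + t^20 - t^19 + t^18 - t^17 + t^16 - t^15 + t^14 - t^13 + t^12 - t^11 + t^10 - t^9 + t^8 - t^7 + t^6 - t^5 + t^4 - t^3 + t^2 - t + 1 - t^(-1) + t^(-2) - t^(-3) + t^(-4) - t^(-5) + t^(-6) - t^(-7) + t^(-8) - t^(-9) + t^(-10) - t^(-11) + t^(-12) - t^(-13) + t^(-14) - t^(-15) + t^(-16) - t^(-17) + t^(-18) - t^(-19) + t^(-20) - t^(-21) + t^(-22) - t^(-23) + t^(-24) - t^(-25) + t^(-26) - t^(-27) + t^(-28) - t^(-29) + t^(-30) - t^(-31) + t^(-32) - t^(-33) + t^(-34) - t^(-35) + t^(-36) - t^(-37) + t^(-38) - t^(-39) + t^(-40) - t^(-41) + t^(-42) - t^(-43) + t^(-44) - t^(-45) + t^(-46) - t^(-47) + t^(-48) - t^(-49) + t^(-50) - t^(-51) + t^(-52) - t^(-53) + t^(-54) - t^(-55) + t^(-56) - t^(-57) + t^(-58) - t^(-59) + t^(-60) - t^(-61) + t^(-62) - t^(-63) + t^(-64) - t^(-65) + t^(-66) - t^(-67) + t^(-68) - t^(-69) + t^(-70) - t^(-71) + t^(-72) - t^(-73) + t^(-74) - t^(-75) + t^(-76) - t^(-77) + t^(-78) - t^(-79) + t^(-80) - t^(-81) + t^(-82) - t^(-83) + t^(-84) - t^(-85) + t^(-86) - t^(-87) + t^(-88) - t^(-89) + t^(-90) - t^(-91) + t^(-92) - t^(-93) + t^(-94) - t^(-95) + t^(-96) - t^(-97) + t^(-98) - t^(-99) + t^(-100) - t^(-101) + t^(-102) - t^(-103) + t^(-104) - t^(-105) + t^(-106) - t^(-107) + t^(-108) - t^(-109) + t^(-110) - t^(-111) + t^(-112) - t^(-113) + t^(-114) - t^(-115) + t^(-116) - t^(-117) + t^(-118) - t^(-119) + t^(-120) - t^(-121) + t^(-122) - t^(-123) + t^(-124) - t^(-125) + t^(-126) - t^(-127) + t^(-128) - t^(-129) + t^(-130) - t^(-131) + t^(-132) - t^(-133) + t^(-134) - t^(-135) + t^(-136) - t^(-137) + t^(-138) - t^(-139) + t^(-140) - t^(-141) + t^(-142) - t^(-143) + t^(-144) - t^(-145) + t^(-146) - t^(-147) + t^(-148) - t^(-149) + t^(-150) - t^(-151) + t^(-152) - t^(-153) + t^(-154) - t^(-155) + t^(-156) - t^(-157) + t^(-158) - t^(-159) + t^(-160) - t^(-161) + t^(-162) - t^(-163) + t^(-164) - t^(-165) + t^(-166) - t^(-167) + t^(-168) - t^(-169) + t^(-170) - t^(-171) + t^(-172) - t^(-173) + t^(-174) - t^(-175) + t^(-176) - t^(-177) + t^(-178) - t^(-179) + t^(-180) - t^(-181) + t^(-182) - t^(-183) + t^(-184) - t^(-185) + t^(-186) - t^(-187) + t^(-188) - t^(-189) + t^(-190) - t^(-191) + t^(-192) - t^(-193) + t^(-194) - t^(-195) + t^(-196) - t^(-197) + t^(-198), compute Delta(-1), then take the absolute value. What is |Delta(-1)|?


Step 1: The polynomial has 397 terms with alternating signs, exponents from 198 down to -198.
Step 2: Substitute t = -1. The i-th term has coefficient (-1)^i and exponent (m-i),
  so its value is (-1)^i * (-1)^(m-i) = (-1)^m = 1 for every i.
Step 3: All 397 terms equal 1, so Delta(-1) = 397 * (1) = 397
Step 4: |Delta(-1)| = 397

397


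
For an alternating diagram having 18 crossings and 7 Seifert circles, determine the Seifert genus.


For alternating knots, g = (c - s + 1)/2.
= (18 - 7 + 1)/2
= 12/2 = 6

6


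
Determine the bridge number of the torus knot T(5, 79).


The bridge number of T(p,q) is min(p,q).
min(5, 79) = 5

5


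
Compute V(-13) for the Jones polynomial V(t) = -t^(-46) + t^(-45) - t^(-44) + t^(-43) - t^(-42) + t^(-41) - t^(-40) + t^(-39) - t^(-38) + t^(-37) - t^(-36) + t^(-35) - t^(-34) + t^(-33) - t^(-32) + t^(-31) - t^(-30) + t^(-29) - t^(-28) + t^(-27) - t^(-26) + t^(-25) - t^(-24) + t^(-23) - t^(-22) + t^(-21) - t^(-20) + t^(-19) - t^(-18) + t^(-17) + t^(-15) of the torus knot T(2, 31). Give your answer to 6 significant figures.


Substituting t = -13 into V(t) = -t^(-46) + t^(-45) - t^(-44) + t^(-43) - t^(-42) + t^(-41) - t^(-40) + t^(-39) - t^(-38) + t^(-37) - t^(-36) + t^(-35) - t^(-34) + t^(-33) - t^(-32) + t^(-31) - t^(-30) + t^(-29) - t^(-28) + t^(-27) - t^(-26) + t^(-25) - t^(-24) + t^(-23) - t^(-22) + t^(-21) - t^(-20) + t^(-19) - t^(-18) + t^(-17) + t^(-15):
  (-)t^(-46) = -5.73596e-52
  (+)t^(-45) = -7.45674e-51
  (-)t^(-44) = -9.69377e-50
  (+)t^(-43) = -1.26019e-48
  (-)t^(-42) = -1.63825e-47
  (+)t^(-41) = -2.12972e-46
  (-)t^(-40) = -2.76864e-45
  (+)t^(-39) = -3.59923e-44
  (-)t^(-38) = -4.679e-43
  (+)t^(-37) = -6.08269e-42
  (-)t^(-36) = -7.9075e-41
  (+)t^(-35) = -1.02798e-39
  (-)t^(-34) = -1.33637e-38
  (+)t^(-33) = -1.73728e-37
  (-)t^(-32) = -2.25846e-36
  (+)t^(-31) = -2.936e-35
  (-)t^(-30) = -3.8168e-34
  (+)t^(-29) = -4.96184e-33
  (-)t^(-28) = -6.45039e-32
  (+)t^(-27) = -8.38551e-31
  (-)t^(-26) = -1.09012e-29
  (+)t^(-25) = -1.41715e-28
  (-)t^(-24) = -1.8423e-27
  (+)t^(-23) = -2.39499e-26
  (-)t^(-22) = -3.11348e-25
  (+)t^(-21) = -4.04753e-24
  (-)t^(-20) = -5.26178e-23
  (+)t^(-19) = -6.84032e-22
  (-)t^(-18) = -8.89241e-21
  (+)t^(-17) = -1.15601e-19
  (+)t^(-15) = -1.95366e-17
Sum = (-5.73596e-52) + (-7.45674e-51) + (-9.69377e-50) + (-1.26019e-48) + (-1.63825e-47) + (-2.12972e-46) + (-2.76864e-45) + (-3.59923e-44) + (-4.679e-43) + (-6.08269e-42) + (-7.9075e-41) + (-1.02798e-39) + (-1.33637e-38) + (-1.73728e-37) + (-2.25846e-36) + (-2.936e-35) + (-3.8168e-34) + (-4.96184e-33) + (-6.45039e-32) + (-8.38551e-31) + (-1.09012e-29) + (-1.41715e-28) + (-1.8423e-27) + (-2.39499e-26) + (-3.11348e-25) + (-4.04753e-24) + (-5.26178e-23) + (-6.84032e-22) + (-8.89241e-21) + (-1.15601e-19) + (-1.95366e-17)
= -1.96618677e-17
Rounded to 6 significant figures: -1.96619e-17

-1.96619e-17


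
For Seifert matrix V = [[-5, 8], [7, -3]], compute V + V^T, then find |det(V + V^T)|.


Step 1: Form V + V^T where V = [[-5, 8], [7, -3]]
  V^T = [[-5, 7], [8, -3]]
  V + V^T = [[-10, 15], [15, -6]]
Step 2: det(V + V^T) = (-10)*(-6) - 15*15
  = 60 - 225 = -165
Step 3: Knot determinant = |det(V + V^T)| = |-165| = 165

165


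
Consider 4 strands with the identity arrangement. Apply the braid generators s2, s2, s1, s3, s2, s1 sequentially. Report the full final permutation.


Starting with identity [1, 2, 3, 4].
Apply generators in sequence:
  After s2: [1, 3, 2, 4]
  After s2: [1, 2, 3, 4]
  After s1: [2, 1, 3, 4]
  After s3: [2, 1, 4, 3]
  After s2: [2, 4, 1, 3]
  After s1: [4, 2, 1, 3]
Final permutation: [4, 2, 1, 3]

[4, 2, 1, 3]


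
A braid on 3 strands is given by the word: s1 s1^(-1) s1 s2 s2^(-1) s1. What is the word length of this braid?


The word length counts the number of generators (including inverses).
Listing each generator: s1, s1^(-1), s1, s2, s2^(-1), s1
There are 6 generators in this braid word.

6


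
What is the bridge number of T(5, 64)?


The bridge number of T(p,q) is min(p,q).
min(5, 64) = 5

5


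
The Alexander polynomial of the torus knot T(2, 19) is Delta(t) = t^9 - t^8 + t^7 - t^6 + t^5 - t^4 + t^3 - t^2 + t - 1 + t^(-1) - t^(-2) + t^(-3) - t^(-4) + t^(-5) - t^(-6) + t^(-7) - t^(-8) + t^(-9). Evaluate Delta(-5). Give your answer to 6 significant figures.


Substituting t = -5 into Delta(t) = t^9 - t^8 + t^7 - t^6 + t^5 - t^4 + t^3 - t^2 + t - 1 + t^(-1) - t^(-2) + t^(-3) - t^(-4) + t^(-5) - t^(-6) + t^(-7) - t^(-8) + t^(-9):
Term values: (-1953125) + (-390625) + (-78125) + (-15625) + (-3125) + (-625) + (-125) + (-25) + (-5) + (-1) + (-0.2) + (-0.04) + (-0.008) + (-0.0016) + (-0.00032) + (-6.4e-05) + (-1.28e-05) + (-2.56e-06) + (-5.12e-07)
Sum = -2441406.25
Rounded to 6 significant figures: -2.44141e+06

-2.44141e+06


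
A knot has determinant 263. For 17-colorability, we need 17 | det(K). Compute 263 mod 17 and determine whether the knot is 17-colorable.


Step 1: A knot is p-colorable if and only if p divides its determinant.
Step 2: Compute 263 mod 17.
263 = 15 * 17 + 8
Step 3: 263 mod 17 = 8
Step 4: The knot is 17-colorable: no

8


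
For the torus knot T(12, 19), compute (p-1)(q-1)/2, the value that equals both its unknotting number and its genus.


For a torus knot T(p,q), both the unknotting number and genus equal (p-1)(q-1)/2.
= (12-1)(19-1)/2
= 11*18/2
= 198/2 = 99

99


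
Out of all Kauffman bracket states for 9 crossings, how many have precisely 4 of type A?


We choose which 4 of 9 crossings get A-smoothings.
C(9, 4) = 9! / (4! * 5!)
= 126

126


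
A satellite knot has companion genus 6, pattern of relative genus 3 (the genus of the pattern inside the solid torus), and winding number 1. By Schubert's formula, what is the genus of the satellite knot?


Schubert: g(satellite) = g_rel(pattern) + |winding| * g(companion),
where g_rel(pattern) is the genus of the pattern relative to the solid torus.
= 3 + 1 * 6
= 3 + 6 = 9

9


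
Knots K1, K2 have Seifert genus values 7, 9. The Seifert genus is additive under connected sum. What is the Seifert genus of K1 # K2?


The Seifert genus is additive under connected sum.
Seifert genus(K1 # K2) = (7) + (9)
= 16

16


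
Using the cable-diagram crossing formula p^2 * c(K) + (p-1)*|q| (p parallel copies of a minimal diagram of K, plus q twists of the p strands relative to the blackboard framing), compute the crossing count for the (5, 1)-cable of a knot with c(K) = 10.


Step 1: Each of the c(K) crossings of the companion diagram becomes p*p = p^2 crossings among the p parallel strands, and each of the |q| twists s_1 s_2 ... s_(p-1) adds (p-1) crossings.
  Crossings = p^2 * c(K) + (p-1)*|q|
Step 2: = 5^2 * 10 + (5-1)*1
Step 3: = 25*10 + 4*1
Step 4: = 250 + 4 = 254

254


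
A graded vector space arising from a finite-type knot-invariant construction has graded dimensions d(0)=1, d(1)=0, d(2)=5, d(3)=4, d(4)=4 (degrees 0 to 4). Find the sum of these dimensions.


Total dimension = d(0) + d(1) + ... + d(4)
= 1 + 0 + 5 + 4 + 4
= 14

14


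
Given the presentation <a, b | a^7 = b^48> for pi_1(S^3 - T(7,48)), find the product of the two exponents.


The relation is a^7 = b^48.
Product of exponents = 7 * 48
= 336

336


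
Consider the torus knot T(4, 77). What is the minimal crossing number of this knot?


For a torus knot T(p, q) with gcd(p,q)=1,
the crossing number is min(p*(q-1), q*(p-1)).
p*(q-1) = 4*76 = 304
q*(p-1) = 77*3 = 231
min(304, 231) = 231

231


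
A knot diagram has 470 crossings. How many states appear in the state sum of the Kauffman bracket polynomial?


Each crossing contributes 2 choices (A-smoothing or B-smoothing).
Total states = 2^470 = 3048582568667961163458591044719888970457615373696260889510895468384152088691177363398736428772941378085768487423248655171335913749304966119424

3048582568667961163458591044719888970457615373696260889510895468384152088691177363398736428772941378085768487423248655171335913749304966119424


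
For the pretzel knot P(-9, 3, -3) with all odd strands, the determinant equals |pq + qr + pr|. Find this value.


Step 1: Compute pq + qr + pr.
pq = (-9)*3 = -27
qr = 3*(-3) = -9
pr = (-9)*(-3) = 27
pq + qr + pr = -27 + (-9) + 27 = -9
Step 2: Take absolute value.
det(P(-9,3,-3)) = |-9| = 9

9


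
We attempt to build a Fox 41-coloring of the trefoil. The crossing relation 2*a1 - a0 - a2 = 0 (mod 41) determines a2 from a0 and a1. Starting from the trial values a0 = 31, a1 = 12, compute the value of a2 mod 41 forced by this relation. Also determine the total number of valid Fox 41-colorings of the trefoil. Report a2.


Step 1: Apply the given crossing relation 2*a1 - a0 - a2 = 0 (mod 41).
  a2 = 2*a1 - a0 mod 41
  a2 = 2*12 - 31 mod 41
  a2 = 24 - 31 mod 41
  a2 = -7 mod 41 = 34
Step 2: The trefoil has determinant 3.
  Number of Fox p-colorings (p prime) is p^2 if p = 3, else p.
  Since 41 does not divide 3, only trivial (constant) colorings exist.
  (So the trial a0 = 31, a1 = 12 with a0 != a1 does NOT extend to a valid coloring of the whole trefoil: the other two crossing relations require 3*(a1 - a0) = 0 (mod 41), which fails.)
  Total colorings = 41
Step 3: a2 = 34, total Fox 41-colorings = 41

34


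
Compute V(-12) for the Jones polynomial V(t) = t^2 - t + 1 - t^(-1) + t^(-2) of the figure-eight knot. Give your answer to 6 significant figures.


Substituting t = -12 into V(t) = t^2 - t + 1 - t^(-1) + t^(-2):
  (+)t^(2) = 144
  (-)t^(1) = 12
  (+)t^(0) = 1
  (-)t^(-1) = 0.0833333
  (+)t^(-2) = 0.00694444
Sum = (144) + (12) + (1) + (0.0833333) + (0.00694444)
= 157.0902778
Rounded to 6 significant figures: 157.09

157.09


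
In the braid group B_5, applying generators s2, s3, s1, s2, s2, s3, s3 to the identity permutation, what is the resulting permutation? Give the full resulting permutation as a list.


Starting with identity [1, 2, 3, 4, 5].
Apply generators in sequence:
  After s2: [1, 3, 2, 4, 5]
  After s3: [1, 3, 4, 2, 5]
  After s1: [3, 1, 4, 2, 5]
  After s2: [3, 4, 1, 2, 5]
  After s2: [3, 1, 4, 2, 5]
  After s3: [3, 1, 2, 4, 5]
  After s3: [3, 1, 4, 2, 5]
Final permutation: [3, 1, 4, 2, 5]

[3, 1, 4, 2, 5]


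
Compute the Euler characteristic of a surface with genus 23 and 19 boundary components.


chi = 2 - 2g - b
= 2 - 2*23 - 19
= 2 - 46 - 19 = -63

-63


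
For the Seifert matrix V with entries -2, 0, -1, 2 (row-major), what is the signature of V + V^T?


Step 1: V + V^T = [[-4, -1], [-1, 4]]
Step 2: trace = 0, det = -17
Step 3: Discriminant = 0^2 - 4*(-17) = 68
Step 4: Eigenvalues: 4.12311, -4.12311
Step 5: Signature = (# positive eigenvalues) - (# negative eigenvalues) = 0

0


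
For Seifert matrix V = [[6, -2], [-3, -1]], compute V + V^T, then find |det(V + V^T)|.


Step 1: Form V + V^T where V = [[6, -2], [-3, -1]]
  V^T = [[6, -3], [-2, -1]]
  V + V^T = [[12, -5], [-5, -2]]
Step 2: det(V + V^T) = 12*(-2) - (-5)*(-5)
  = -24 - 25 = -49
Step 3: Knot determinant = |det(V + V^T)| = |-49| = 49

49
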